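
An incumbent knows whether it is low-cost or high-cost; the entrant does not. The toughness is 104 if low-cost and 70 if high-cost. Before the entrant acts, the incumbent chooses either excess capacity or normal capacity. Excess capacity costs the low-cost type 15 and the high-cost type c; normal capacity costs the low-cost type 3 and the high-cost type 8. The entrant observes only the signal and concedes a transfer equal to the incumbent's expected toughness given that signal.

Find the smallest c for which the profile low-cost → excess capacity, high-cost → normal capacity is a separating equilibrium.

Under separation: excess capacity → low-cost (pays 104); normal capacity → high-cost (pays 70).
Low-cost: 104 − 15 = 89 ≥ 70 − 3 = 67. Holds regardless of c. ✓
High-cost: 70 − 8 ≥ 104 − c, so c ≥ 104 − 62 = 42.

42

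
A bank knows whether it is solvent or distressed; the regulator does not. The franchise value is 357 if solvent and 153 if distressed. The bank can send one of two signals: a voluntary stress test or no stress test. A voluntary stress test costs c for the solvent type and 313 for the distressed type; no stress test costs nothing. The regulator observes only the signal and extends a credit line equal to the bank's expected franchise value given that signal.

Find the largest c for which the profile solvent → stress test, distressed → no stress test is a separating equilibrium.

204

Under separation: stress test → solvent (pays 357); no stress test → distressed (pays 153).
Distressed: 153 − 0 = 153 ≥ 357 − 313 = 44. Holds regardless of c. ✓
Solvent: 357 − c ≥ 153 − 0, so c ≤ 357 − 153 = 204.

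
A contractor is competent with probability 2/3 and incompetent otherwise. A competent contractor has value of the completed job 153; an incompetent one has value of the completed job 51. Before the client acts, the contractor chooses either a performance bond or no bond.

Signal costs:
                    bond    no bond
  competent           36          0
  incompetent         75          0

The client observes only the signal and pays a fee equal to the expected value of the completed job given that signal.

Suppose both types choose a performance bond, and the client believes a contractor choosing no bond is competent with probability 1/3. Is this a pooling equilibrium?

No

On the equilibrium path (bond) the client holds the prior 2/3 and pays 2/3·153 + 1/3·51 = 119. Off-path (no bond) belief 1/3 gives 1/3·153 + 2/3·51 = 85.
Competent: bond gives 119 − 36 = 83; no bond gives 85 − 0 = 85. Deviates. ✗
Incompetent: bond gives 119 − 75 = 44; no bond gives 85 − 0 = 85. Deviates. ✗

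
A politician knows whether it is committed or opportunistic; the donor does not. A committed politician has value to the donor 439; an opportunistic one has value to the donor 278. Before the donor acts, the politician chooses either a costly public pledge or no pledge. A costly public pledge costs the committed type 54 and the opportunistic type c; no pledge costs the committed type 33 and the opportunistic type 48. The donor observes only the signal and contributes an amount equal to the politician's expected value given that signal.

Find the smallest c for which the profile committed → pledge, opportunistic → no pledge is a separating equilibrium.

Under separation: pledge → committed (pays 439); no pledge → opportunistic (pays 278).
Committed: 439 − 54 = 385 ≥ 278 − 33 = 245. Holds regardless of c. ✓
Opportunistic: 278 − 48 ≥ 439 − c, so c ≥ 439 − 230 = 209.

209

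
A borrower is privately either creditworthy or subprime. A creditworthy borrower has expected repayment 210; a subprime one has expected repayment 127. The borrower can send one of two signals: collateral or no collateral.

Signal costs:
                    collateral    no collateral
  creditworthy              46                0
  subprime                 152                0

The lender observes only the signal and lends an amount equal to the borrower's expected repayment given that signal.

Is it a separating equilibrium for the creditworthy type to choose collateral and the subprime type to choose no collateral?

Yes

If types separate, collateral earns payment 210 and no collateral earns 127.
Creditworthy: collateral gives 210 − 46 = 164; no collateral gives 127 − 0 = 127. No deviation. ✓
Subprime: no collateral gives 127 − 0 = 127; collateral gives 210 − 152 = 58. No deviation. ✓
Both incentive constraints hold.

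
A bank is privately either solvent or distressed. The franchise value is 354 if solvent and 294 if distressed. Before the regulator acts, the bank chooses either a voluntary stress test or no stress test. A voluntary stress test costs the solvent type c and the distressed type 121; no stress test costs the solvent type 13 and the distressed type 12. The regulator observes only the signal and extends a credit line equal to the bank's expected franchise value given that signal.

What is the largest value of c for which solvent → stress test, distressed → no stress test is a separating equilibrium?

73

Under separation: stress test → solvent (pays 354); no stress test → distressed (pays 294).
Distressed: 294 − 12 = 282 ≥ 354 − 121 = 233. Holds regardless of c. ✓
Solvent: 354 − c ≥ 294 − 13, so c ≤ 354 − 281 = 73.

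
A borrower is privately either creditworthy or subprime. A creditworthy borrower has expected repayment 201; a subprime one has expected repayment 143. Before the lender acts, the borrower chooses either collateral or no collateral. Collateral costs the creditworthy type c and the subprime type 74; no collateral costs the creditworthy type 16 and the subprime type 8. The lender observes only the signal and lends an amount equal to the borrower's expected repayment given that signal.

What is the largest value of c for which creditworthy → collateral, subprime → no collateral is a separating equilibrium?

Under separation: collateral → creditworthy (pays 201); no collateral → subprime (pays 143).
Subprime: 143 − 8 = 135 ≥ 201 − 74 = 127. Holds regardless of c. ✓
Creditworthy: 201 − c ≥ 143 − 16, so c ≤ 201 − 127 = 74.

74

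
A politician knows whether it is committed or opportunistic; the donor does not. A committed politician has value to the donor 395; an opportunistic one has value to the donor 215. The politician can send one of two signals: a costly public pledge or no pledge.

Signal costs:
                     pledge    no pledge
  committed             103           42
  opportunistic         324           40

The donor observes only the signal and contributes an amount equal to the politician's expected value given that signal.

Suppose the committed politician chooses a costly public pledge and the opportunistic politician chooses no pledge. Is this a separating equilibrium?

Yes

Under separation the donor infers type exactly: pledge → committed (pays 395), no pledge → opportunistic (pays 215).
Committed: pledge gives 395 − 103 = 292; no pledge gives 215 − 42 = 173. No deviation. ✓
Opportunistic: no pledge gives 215 − 40 = 175; pledge gives 395 − 324 = 71. No deviation. ✓
Neither type gains from mimicking the other.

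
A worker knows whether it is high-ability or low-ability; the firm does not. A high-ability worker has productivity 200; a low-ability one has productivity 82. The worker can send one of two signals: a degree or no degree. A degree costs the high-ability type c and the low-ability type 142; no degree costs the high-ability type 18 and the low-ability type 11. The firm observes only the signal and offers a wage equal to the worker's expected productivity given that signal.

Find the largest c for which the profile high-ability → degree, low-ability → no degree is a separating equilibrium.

Under separation: degree → high-ability (pays 200); no degree → low-ability (pays 82).
Low-ability: 82 − 11 = 71 ≥ 200 − 142 = 58. Holds regardless of c. ✓
High-ability: 200 − c ≥ 82 − 18, so c ≤ 200 − 64 = 136.

136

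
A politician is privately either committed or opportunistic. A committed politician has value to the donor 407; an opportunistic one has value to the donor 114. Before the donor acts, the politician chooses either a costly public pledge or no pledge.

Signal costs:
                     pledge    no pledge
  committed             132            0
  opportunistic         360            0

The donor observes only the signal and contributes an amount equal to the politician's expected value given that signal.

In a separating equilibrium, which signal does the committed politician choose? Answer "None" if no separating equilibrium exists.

pledge

Try committed → pledge, opportunistic → no pledge:
  If types separate, pledge earns payment 407 and no pledge earns 114.
  Committed: pledge gives 407 − 132 = 275; no pledge gives 114 − 0 = 114. No deviation. ✓
  Opportunistic: no pledge gives 114 − 0 = 114; pledge gives 407 − 360 = 47. No deviation. ✓
Both hold — the committed type sends pledge.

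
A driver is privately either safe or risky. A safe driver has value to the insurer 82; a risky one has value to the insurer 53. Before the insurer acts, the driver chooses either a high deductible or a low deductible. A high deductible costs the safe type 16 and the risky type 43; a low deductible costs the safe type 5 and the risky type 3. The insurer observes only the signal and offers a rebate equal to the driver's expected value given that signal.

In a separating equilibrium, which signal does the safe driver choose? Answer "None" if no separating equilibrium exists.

high deductible

Try safe → high deductible, risky → low deductible:
  Under separation the insurer infers type exactly: high deductible → safe (pays 82), low deductible → risky (pays 53).
  Safe: high deductible gives 82 − 16 = 66; low deductible gives 53 − 5 = 48. No deviation. ✓
  Risky: low deductible gives 53 − 3 = 50; high deductible gives 82 − 43 = 39. No deviation. ✓
Both hold — the safe type sends high deductible.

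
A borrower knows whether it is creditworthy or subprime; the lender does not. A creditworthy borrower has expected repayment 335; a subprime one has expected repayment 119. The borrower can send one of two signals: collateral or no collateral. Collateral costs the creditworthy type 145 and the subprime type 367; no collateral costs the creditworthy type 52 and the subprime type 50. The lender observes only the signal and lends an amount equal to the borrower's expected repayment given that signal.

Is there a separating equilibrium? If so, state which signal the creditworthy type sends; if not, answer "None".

Try creditworthy → collateral, subprime → no collateral:
  If types separate, collateral earns payment 335 and no collateral earns 119.
  Creditworthy: collateral gives 335 − 145 = 190; no collateral gives 119 − 52 = 67. No deviation. ✓
  Subprime: no collateral gives 119 − 50 = 69; collateral gives 335 − 367 = -32. No deviation. ✓
Both hold — the creditworthy type sends collateral.

collateral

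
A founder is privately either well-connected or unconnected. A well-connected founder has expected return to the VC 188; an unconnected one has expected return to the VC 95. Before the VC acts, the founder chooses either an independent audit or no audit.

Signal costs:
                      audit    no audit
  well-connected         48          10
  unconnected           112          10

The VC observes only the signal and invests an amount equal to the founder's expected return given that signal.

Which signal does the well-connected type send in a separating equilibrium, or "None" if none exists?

audit

Try well-connected → audit, unconnected → no audit:
  Under separation the VC infers type exactly: audit → well-connected (pays 188), no audit → unconnected (pays 95).
  Well-connected: audit gives 188 − 48 = 140; no audit gives 95 − 10 = 85. No deviation. ✓
  Unconnected: no audit gives 95 − 10 = 85; audit gives 188 − 112 = 76. No deviation. ✓
Both hold — the well-connected type sends audit.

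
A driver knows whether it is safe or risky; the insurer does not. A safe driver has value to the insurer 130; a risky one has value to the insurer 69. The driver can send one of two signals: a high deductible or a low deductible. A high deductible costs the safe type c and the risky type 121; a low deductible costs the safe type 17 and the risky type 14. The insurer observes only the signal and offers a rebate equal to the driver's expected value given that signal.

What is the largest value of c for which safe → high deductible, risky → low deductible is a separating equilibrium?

Under separation: high deductible → safe (pays 130); low deductible → risky (pays 69).
Risky: 69 − 14 = 55 ≥ 130 − 121 = 9. Holds regardless of c. ✓
Safe: 130 − c ≥ 69 − 17, so c ≤ 130 − 52 = 78.

78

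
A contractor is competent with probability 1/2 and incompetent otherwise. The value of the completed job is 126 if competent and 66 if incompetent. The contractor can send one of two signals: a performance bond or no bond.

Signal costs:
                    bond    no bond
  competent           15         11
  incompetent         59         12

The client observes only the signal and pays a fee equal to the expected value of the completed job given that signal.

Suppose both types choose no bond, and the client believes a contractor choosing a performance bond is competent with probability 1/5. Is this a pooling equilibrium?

At the pooled signal (no bond) the client holds the prior 1/2 and pays 1/2·126 + 1/2·66 = 96. Off-path (bond) belief 1/5 gives 1/5·126 + 4/5·66 = 78.
Competent: no bond gives 96 − 11 = 85; bond gives 78 − 15 = 63. Stays. ✓
Incompetent: no bond gives 96 − 12 = 84; bond gives 78 − 59 = 19. Stays. ✓

Yes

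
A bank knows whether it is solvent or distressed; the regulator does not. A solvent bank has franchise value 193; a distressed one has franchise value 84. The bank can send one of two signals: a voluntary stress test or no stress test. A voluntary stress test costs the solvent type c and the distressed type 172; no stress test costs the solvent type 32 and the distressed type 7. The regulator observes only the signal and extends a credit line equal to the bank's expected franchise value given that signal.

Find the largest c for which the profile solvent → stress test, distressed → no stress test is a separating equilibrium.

141

Under separation: stress test → solvent (pays 193); no stress test → distressed (pays 84).
Distressed: 84 − 7 = 77 ≥ 193 − 172 = 21. Holds regardless of c. ✓
Solvent: 193 − c ≥ 84 − 32, so c ≤ 193 − 52 = 141.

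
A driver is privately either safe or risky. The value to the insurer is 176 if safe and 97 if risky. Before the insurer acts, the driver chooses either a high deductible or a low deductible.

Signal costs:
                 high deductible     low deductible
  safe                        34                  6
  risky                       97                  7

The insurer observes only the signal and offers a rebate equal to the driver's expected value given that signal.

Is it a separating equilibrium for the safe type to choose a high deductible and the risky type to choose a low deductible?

If types separate, high deductible earns payment 176 and low deductible earns 97.
Safe: high deductible gives 176 − 34 = 142; low deductible gives 97 − 6 = 91. No deviation. ✓
Risky: low deductible gives 97 − 7 = 90; high deductible gives 176 − 97 = 79. No deviation. ✓
Neither type gains from mimicking the other.

Yes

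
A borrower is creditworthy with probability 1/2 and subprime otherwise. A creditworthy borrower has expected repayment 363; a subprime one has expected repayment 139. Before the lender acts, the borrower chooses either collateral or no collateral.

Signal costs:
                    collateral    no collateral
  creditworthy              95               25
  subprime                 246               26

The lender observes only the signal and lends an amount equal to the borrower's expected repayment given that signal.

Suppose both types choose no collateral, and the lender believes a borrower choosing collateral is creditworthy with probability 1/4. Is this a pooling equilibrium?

Yes

At the pooled signal (no collateral) the lender holds the prior 1/2 and pays 1/2·363 + 1/2·139 = 251. Off-path (collateral) belief 1/4 gives 1/4·363 + 3/4·139 = 195.
Creditworthy: no collateral gives 251 − 25 = 226; collateral gives 195 − 95 = 100. Stays. ✓
Subprime: no collateral gives 251 − 26 = 225; collateral gives 195 − 246 = -51. Stays. ✓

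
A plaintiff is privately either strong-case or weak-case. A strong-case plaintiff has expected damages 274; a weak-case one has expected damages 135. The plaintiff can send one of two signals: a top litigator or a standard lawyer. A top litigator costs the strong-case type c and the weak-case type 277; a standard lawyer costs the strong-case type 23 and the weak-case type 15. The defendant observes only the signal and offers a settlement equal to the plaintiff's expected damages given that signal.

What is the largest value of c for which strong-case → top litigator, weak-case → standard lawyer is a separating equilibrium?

162

Under separation: top litigator → strong-case (pays 274); standard lawyer → weak-case (pays 135).
Weak-case: 135 − 15 = 120 ≥ 274 − 277 = -3. Holds regardless of c. ✓
Strong-case: 274 − c ≥ 135 − 23, so c ≤ 274 − 112 = 162.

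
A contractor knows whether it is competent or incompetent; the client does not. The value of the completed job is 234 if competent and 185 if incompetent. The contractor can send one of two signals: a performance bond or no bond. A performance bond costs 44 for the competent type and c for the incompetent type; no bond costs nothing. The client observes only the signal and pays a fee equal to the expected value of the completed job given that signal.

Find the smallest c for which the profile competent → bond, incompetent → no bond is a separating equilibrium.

Under separation: bond → competent (pays 234); no bond → incompetent (pays 185).
Competent: 234 − 44 = 190 ≥ 185 − 0 = 185. Holds regardless of c. ✓
Incompetent: 185 − 0 ≥ 234 − c, so c ≥ 234 − 185 = 49.

49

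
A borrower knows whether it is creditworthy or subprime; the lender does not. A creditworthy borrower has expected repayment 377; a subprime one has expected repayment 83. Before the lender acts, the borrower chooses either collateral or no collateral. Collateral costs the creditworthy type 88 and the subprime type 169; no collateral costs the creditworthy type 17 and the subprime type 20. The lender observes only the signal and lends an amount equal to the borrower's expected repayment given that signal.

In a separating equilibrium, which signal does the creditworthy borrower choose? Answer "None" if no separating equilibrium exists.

Try creditworthy → collateral, subprime → no collateral:
  If types separate, collateral earns payment 377 and no collateral earns 83.
  Creditworthy: collateral gives 377 − 88 = 289; no collateral gives 83 − 17 = 66. No deviation. ✓
  Subprime: no collateral gives 83 − 20 = 63; collateral gives 377 − 169 = 208. Would deviate. ✗
Try creditworthy → no collateral, subprime → collateral:
  If types separate, no collateral earns payment 377 and collateral earns 83.
  Creditworthy: no collateral gives 377 − 17 = 360; collateral gives 83 − 88 = -5. No deviation. ✓
  Subprime: collateral gives 83 − 169 = -86; no collateral gives 377 − 20 = 357. Would deviate. ✗
Neither assignment is incentive-compatible.

None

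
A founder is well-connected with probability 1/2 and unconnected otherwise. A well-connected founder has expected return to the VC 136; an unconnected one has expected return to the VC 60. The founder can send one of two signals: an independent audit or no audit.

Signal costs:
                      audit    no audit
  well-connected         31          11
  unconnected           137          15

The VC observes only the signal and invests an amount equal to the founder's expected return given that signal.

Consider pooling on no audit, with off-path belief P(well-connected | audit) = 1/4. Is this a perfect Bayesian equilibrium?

Yes

At the pooled signal (no audit) the VC holds the prior 1/2 and pays 1/2·136 + 1/2·60 = 98. Off-path (audit) belief 1/4 gives 1/4·136 + 3/4·60 = 79.
Well-connected: no audit gives 98 − 11 = 87; audit gives 79 − 31 = 48. Stays. ✓
Unconnected: no audit gives 98 − 15 = 83; audit gives 79 − 137 = -58. Stays. ✓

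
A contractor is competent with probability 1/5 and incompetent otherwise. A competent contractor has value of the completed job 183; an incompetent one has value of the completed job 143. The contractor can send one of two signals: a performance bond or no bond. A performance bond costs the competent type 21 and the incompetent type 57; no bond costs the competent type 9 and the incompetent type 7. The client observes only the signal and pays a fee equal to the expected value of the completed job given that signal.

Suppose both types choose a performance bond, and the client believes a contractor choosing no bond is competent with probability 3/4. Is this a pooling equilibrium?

On the equilibrium path (bond) the client holds the prior 1/5 and pays 1/5·183 + 4/5·143 = 151. Off-path (no bond) belief 3/4 gives 3/4·183 + 1/4·143 = 173.
Competent: bond gives 151 − 21 = 130; no bond gives 173 − 9 = 164. Deviates. ✗
Incompetent: bond gives 151 − 57 = 94; no bond gives 173 − 7 = 166. Deviates. ✗

No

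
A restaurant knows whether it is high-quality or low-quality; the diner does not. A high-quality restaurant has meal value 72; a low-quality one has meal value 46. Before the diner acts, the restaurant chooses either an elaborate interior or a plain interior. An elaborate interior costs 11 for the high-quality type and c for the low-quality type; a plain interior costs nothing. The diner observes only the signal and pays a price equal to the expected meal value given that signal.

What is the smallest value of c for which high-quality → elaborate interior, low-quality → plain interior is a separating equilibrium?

Under separation: elaborate interior → high-quality (pays 72); plain interior → low-quality (pays 46).
High-quality: 72 − 11 = 61 ≥ 46 − 0 = 46. Holds regardless of c. ✓
Low-quality: 46 − 0 ≥ 72 − c, so c ≥ 72 − 46 = 26.

26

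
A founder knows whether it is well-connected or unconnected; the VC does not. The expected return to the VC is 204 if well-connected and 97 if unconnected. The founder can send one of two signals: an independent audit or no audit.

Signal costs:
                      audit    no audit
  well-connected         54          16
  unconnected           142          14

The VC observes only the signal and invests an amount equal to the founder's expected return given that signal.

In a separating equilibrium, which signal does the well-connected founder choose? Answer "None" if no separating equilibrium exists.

audit

Try well-connected → audit, unconnected → no audit:
  If types separate, audit earns payment 204 and no audit earns 97.
  Well-connected: audit gives 204 − 54 = 150; no audit gives 97 − 16 = 81. No deviation. ✓
  Unconnected: no audit gives 97 − 14 = 83; audit gives 204 − 142 = 62. No deviation. ✓
Both hold — the well-connected type sends audit.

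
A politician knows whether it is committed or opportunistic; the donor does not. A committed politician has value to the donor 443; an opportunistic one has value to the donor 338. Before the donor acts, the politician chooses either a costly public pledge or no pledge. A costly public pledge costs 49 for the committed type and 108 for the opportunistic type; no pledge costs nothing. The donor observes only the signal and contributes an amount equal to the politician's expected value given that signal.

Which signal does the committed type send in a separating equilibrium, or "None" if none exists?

pledge

Try committed → pledge, opportunistic → no pledge:
  If types separate, pledge earns payment 443 and no pledge earns 338.
  Committed: pledge gives 443 − 49 = 394; no pledge gives 338 − 0 = 338. No deviation. ✓
  Opportunistic: no pledge gives 338 − 0 = 338; pledge gives 443 − 108 = 335. No deviation. ✓
Both hold — the committed type sends pledge.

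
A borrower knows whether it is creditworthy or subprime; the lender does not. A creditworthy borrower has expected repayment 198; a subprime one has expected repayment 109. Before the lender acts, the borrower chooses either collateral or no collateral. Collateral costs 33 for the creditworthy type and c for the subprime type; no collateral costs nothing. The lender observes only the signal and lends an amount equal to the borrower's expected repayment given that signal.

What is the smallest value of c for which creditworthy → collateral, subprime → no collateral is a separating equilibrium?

Under separation: collateral → creditworthy (pays 198); no collateral → subprime (pays 109).
Creditworthy: 198 − 33 = 165 ≥ 109 − 0 = 109. Holds regardless of c. ✓
Subprime: 109 − 0 ≥ 198 − c, so c ≥ 198 − 109 = 89.

89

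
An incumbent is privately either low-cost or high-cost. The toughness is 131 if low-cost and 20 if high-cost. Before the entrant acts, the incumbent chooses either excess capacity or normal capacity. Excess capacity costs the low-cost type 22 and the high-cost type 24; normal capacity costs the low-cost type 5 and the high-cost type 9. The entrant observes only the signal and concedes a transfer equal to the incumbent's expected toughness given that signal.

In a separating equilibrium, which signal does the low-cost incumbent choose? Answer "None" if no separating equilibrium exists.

None

Try low-cost → excess capacity, high-cost → normal capacity:
  Under separation the entrant infers type exactly: excess capacity → low-cost (pays 131), normal capacity → high-cost (pays 20).
  Low-cost: excess capacity gives 131 − 22 = 109; normal capacity gives 20 − 5 = 15. No deviation. ✓
  High-cost: normal capacity gives 20 − 9 = 11; excess capacity gives 131 − 24 = 107. Would deviate. ✗
Try low-cost → normal capacity, high-cost → excess capacity:
  Under separation the entrant infers type exactly: normal capacity → low-cost (pays 131), excess capacity → high-cost (pays 20).
  Low-cost: normal capacity gives 131 − 5 = 126; excess capacity gives 20 − 22 = -2. No deviation. ✓
  High-cost: excess capacity gives 20 − 24 = -4; normal capacity gives 131 − 9 = 122. Would deviate. ✗
Neither assignment is incentive-compatible.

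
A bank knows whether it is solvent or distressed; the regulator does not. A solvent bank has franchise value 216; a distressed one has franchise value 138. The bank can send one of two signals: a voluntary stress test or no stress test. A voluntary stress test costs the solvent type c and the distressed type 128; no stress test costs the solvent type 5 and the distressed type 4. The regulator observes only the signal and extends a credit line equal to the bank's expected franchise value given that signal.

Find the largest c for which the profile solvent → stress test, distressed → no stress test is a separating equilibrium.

83

Under separation: stress test → solvent (pays 216); no stress test → distressed (pays 138).
Distressed: 138 − 4 = 134 ≥ 216 − 128 = 88. Holds regardless of c. ✓
Solvent: 216 − c ≥ 138 − 5, so c ≤ 216 − 133 = 83.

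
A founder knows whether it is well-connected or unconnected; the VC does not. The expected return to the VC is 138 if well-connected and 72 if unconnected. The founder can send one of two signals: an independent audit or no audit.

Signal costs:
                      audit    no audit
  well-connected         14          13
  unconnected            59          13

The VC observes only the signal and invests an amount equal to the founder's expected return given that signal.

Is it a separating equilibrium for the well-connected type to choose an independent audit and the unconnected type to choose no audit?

No

Under separation the VC infers type exactly: audit → well-connected (pays 138), no audit → unconnected (pays 72).
Well-connected: audit gives 138 − 14 = 124; no audit gives 72 − 13 = 59. No deviation. ✓
Unconnected: no audit gives 72 − 13 = 59; audit gives 138 − 59 = 79. Would deviate. ✗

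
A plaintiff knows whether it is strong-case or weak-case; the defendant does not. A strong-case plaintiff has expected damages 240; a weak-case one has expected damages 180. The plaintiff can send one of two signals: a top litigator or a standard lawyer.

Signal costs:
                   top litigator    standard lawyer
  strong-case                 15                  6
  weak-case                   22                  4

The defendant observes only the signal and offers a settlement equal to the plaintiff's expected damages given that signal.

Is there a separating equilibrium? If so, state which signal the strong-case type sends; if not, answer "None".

None

Try strong-case → top litigator, weak-case → standard lawyer:
  If types separate, top litigator earns payment 240 and standard lawyer earns 180.
  Strong-case: top litigator gives 240 − 15 = 225; standard lawyer gives 180 − 6 = 174. No deviation. ✓
  Weak-case: standard lawyer gives 180 − 4 = 176; top litigator gives 240 − 22 = 218. Would deviate. ✗
Try strong-case → standard lawyer, weak-case → top litigator:
  If types separate, standard lawyer earns payment 240 and top litigator earns 180.
  Strong-case: standard lawyer gives 240 − 6 = 234; top litigator gives 180 − 15 = 165. No deviation. ✓
  Weak-case: top litigator gives 180 − 22 = 158; standard lawyer gives 240 − 4 = 236. Would deviate. ✗
Neither assignment is incentive-compatible.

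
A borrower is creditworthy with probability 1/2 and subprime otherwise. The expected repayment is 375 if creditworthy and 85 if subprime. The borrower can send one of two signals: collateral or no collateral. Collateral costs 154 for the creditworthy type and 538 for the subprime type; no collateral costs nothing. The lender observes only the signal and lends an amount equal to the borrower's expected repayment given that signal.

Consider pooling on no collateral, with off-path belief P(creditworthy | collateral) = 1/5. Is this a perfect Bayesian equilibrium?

Yes

At the pooled signal (no collateral) the lender holds the prior 1/2 and pays 1/2·375 + 1/2·85 = 230. Off-path (collateral) belief 1/5 gives 1/5·375 + 4/5·85 = 143.
Creditworthy: no collateral gives 230 − 0 = 230; collateral gives 143 − 154 = -11. Stays. ✓
Subprime: no collateral gives 230 − 0 = 230; collateral gives 143 − 538 = -395. Stays. ✓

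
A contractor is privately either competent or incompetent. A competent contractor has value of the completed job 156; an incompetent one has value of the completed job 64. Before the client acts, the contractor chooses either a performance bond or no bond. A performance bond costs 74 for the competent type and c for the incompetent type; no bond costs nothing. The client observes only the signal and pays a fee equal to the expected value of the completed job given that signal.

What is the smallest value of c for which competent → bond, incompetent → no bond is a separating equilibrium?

Under separation: bond → competent (pays 156); no bond → incompetent (pays 64).
Competent: 156 − 74 = 82 ≥ 64 − 0 = 64. Holds regardless of c. ✓
Incompetent: 64 − 0 ≥ 156 − c, so c ≥ 156 − 64 = 92.

92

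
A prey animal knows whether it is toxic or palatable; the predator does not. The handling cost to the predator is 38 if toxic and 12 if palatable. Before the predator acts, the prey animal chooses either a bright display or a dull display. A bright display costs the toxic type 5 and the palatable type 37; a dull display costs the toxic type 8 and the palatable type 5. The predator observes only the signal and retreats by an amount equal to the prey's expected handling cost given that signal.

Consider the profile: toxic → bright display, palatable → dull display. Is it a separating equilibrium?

If types separate, bright display earns payment 38 and dull display earns 12.
Toxic: bright display gives 38 − 5 = 33; dull display gives 12 − 8 = 4. No deviation. ✓
Palatable: dull display gives 12 − 5 = 7; bright display gives 38 − 37 = 1. No deviation. ✓
Both incentive constraints hold.

Yes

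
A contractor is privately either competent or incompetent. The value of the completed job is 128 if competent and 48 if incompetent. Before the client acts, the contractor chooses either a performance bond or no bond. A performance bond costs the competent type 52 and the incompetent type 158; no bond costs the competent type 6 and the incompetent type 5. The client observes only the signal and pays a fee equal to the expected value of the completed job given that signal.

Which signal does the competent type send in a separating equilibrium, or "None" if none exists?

bond

Try competent → bond, incompetent → no bond:
  If types separate, bond earns payment 128 and no bond earns 48.
  Competent: bond gives 128 − 52 = 76; no bond gives 48 − 6 = 42. No deviation. ✓
  Incompetent: no bond gives 48 − 5 = 43; bond gives 128 − 158 = -30. No deviation. ✓
Both hold — the competent type sends bond.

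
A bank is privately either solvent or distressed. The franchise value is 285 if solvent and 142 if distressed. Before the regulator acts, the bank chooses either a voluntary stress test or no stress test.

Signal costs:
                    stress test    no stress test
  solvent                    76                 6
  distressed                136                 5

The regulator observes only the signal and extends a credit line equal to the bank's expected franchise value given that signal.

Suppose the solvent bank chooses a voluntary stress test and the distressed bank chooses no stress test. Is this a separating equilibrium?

No

If types separate, stress test earns payment 285 and no stress test earns 142.
Solvent: stress test gives 285 − 76 = 209; no stress test gives 142 − 6 = 136. No deviation. ✓
Distressed: no stress test gives 142 − 5 = 137; stress test gives 285 − 136 = 149. Would deviate. ✗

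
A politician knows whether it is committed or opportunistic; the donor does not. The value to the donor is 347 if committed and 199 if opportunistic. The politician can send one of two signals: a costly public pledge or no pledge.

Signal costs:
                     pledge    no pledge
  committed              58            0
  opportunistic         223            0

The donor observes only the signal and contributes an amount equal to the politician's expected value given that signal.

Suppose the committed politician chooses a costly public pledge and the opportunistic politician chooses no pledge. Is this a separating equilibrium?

Yes

Under separation the donor infers type exactly: pledge → committed (pays 347), no pledge → opportunistic (pays 199).
Committed: pledge gives 347 − 58 = 289; no pledge gives 199 − 0 = 199. No deviation. ✓
Opportunistic: no pledge gives 199 − 0 = 199; pledge gives 347 − 223 = 124. No deviation. ✓
Neither type gains from mimicking the other.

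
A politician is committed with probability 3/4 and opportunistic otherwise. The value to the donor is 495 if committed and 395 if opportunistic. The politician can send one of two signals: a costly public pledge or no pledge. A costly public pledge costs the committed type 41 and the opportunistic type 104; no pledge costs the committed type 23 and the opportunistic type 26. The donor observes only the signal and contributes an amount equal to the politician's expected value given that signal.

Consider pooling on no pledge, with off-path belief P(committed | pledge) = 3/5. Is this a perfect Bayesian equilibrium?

At the pooled signal (no pledge) the donor holds the prior 3/4 and pays 3/4·495 + 1/4·395 = 470. Off-path (pledge) belief 3/5 gives 3/5·495 + 2/5·395 = 455.
Committed: no pledge gives 470 − 23 = 447; pledge gives 455 − 41 = 414. Stays. ✓
Opportunistic: no pledge gives 470 − 26 = 444; pledge gives 455 − 104 = 351. Stays. ✓

Yes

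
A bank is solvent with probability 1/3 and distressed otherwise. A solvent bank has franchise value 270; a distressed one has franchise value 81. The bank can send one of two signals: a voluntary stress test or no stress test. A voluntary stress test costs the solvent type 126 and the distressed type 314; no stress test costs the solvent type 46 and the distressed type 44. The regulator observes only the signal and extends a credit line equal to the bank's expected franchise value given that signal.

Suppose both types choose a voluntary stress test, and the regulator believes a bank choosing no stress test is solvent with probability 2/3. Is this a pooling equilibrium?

No

On the equilibrium path (stress test) the regulator holds the prior 1/3 and pays 1/3·270 + 2/3·81 = 144. Off-path (no stress test) belief 2/3 gives 2/3·270 + 1/3·81 = 207.
Solvent: stress test gives 144 − 126 = 18; no stress test gives 207 − 46 = 161. Deviates. ✗
Distressed: stress test gives 144 − 314 = -170; no stress test gives 207 − 44 = 163. Deviates. ✗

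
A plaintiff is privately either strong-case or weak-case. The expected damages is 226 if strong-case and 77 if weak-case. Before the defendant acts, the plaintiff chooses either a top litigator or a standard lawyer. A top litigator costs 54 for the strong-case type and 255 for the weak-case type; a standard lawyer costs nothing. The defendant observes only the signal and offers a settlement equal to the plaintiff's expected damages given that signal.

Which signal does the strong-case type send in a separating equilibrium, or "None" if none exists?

top litigator

Try strong-case → top litigator, weak-case → standard lawyer:
  Under separation the defendant infers type exactly: top litigator → strong-case (pays 226), standard lawyer → weak-case (pays 77).
  Strong-case: top litigator gives 226 − 54 = 172; standard lawyer gives 77 − 0 = 77. No deviation. ✓
  Weak-case: standard lawyer gives 77 − 0 = 77; top litigator gives 226 − 255 = -29. No deviation. ✓
Both hold — the strong-case type sends top litigator.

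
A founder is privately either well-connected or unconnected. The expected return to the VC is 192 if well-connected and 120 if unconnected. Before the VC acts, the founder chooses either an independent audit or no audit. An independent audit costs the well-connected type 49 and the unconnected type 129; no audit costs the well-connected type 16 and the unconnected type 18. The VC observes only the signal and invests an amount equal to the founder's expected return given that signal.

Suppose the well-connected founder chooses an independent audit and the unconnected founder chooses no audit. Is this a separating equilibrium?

Yes

Under separation the VC infers type exactly: audit → well-connected (pays 192), no audit → unconnected (pays 120).
Well-connected: audit gives 192 − 49 = 143; no audit gives 120 − 16 = 104. No deviation. ✓
Unconnected: no audit gives 120 − 18 = 102; audit gives 192 − 129 = 63. No deviation. ✓
Both incentive constraints hold.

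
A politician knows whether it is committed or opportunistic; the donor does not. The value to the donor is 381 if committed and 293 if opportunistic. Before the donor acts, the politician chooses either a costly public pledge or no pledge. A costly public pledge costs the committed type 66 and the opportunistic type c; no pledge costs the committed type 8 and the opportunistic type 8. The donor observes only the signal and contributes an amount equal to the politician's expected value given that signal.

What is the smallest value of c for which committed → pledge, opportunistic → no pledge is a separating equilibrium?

Under separation: pledge → committed (pays 381); no pledge → opportunistic (pays 293).
Committed: 381 − 66 = 315 ≥ 293 − 8 = 285. Holds regardless of c. ✓
Opportunistic: 293 − 8 ≥ 381 − c, so c ≥ 381 − 285 = 96.

96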